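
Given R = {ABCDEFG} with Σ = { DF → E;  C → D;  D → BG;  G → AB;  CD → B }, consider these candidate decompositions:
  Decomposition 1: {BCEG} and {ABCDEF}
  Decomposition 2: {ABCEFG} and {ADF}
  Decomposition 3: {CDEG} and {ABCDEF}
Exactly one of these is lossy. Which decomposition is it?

Decomposition 2

Decomposition 1: common = {BCE}, closure = {ABCDEG} → lossless.
Decomposition 2: common = {AF}, closure = {AF} → lossy.
Decomposition 3: common = {CDE}, closure = {ABCDEG} → lossless.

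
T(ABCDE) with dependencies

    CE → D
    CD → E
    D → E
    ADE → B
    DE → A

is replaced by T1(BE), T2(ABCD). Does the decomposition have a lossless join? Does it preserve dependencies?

Lossless test: (B)⁺ = {B}, which is a superkey of neither fragment — lossy.
Dependency preservation: the restricted closure of {CE} across the fragments never reaches {D}, so CE → D cannot be enforced without a join — not preserved.

lossy and not dependency-preserving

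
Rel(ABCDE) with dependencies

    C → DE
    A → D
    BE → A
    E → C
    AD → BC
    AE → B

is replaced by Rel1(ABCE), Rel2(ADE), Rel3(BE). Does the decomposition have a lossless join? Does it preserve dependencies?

Lossless test (chase): Rows 1 and 2 agree on A; apply A→D and equate their D entries. Rows 1 and 3 agree on BE; apply BE→A and equate their A entries. Rows 1 and 2 agree on E; apply E→C and equate their C entries. Rows 1 and 3 agree on E; apply E→C and equate their C entries. Rows 1 and 2 agree on AD; apply AD→BC and equate their BC entries. Rows 1 and 3 agree on C; apply C→DE and equate their DE entries. Row 1 is now all distinguished symbols — the join is lossless.
Dependency preservation: C → DE; AD → BC are not contained in any single fragment, but the restricted closure of each left-hand side across the fragments still reaches the right-hand side; the remaining FDs each lie inside some fragment. All dependencies are preserved.

lossless and dependency-preserving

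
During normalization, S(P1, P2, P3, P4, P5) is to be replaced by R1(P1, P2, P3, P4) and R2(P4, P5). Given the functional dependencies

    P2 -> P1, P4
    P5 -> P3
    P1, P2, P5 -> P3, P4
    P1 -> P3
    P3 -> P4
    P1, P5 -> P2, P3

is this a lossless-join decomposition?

No

Common attributes: R1 ∩ R2 = {P4}.
No dependency enlarges {P4}, so (P4)⁺ = {P4}.
The closure contains neither all of R1 = {P1, P2, P3, P4} nor all of R2 = {P4, P5}, so the common attributes are not a superkey of either fragment. The join is lossy.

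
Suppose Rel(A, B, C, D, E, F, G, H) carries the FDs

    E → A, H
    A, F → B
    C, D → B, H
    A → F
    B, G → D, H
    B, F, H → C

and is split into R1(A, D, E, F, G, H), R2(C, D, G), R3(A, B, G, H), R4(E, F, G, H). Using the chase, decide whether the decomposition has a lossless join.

Chase test. Columns are A, B, C, D, E, F, G, H; row i has aⱼ where attribute j ∈ Ri, else bᵢⱼ.
Initial tableau (one row per fragment):
  row 1: a1 b12 b13 a4 a5 a6 a7 a8
  row 2: b21 b22 a3 a4 b25 b26 a7 b28
  row 3: a1 a2 b33 b34 b35 b36 a7 a8
  row 4: b41 b42 b43 b44 a5 a6 a7 a8
Rows 1 and 4 agree on E; apply E→A, H and equate their A, H entries.
Rows 1 and 4 agree on A, F; apply A, F→B and equate their B entries.
Rows 1 and 3 agree on A; apply A→F and equate their F entries.
Rows 1 and 4 agree on B, G; apply B, G→D, H and equate their D, H entries.
Rows 1 and 4 agree on B, F, H; apply B, F, H→C and equate their C entries.
Rows 1 and 3 agree on A, F; apply A, F→B and equate their B entries.
Rows 1 and 3 agree on B, G; apply B, G→D, H and equate their D, H entries.
Rows 1 and 3 agree on B, F, H; apply B, F, H→C and equate their C entries.
No row becomes fully distinguished — the join is lossy.

No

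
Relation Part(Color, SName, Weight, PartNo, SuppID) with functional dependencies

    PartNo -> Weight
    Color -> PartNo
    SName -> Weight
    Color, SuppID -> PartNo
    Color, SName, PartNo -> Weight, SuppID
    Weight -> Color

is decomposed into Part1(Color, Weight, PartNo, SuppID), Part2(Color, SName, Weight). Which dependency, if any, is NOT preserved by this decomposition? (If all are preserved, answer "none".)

Color, SName, PartNo -> Weight, SuppID

Check Color, SName, PartNo → Weight, SuppID: no single fragment contains all of {Color, SName, Weight, PartNo, SuppID}, and the restricted closure of {Color, SName, PartNo} across the fragments never reaches {Weight, SuppID}.
PartNo → Weight is preserved.
Color → PartNo is preserved.
SName → Weight is preserved.
Color, SuppID → PartNo is preserved.
Weight → Color is preserved.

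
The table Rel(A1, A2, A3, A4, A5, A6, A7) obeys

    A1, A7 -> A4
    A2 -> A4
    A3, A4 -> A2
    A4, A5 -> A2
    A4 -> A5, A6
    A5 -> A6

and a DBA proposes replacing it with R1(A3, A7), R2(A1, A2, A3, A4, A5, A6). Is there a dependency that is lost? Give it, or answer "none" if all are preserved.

Check A1, A7 → A4: no single fragment contains all of {A1, A4, A7}, and the restricted closure of {A1, A7} across the fragments never reaches {A4}.
A2 → A4 is preserved.
A3, A4 → A2 is preserved.
A4, A5 → A2 is preserved.
A4 → A5, A6 is preserved.
A5 → A6 is preserved.

A1, A7 -> A4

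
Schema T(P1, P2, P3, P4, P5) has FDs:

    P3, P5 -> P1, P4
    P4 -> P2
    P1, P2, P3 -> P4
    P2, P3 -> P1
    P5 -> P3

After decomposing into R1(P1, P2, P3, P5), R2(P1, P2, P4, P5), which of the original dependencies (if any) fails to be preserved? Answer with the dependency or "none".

Check P1, P2, P3 → P4: no single fragment contains all of {P1, P2, P3, P4}, and the restricted closure of {P1, P2, P3} across the fragments never reaches {P4}.
P3, P5 → P1, P4 is preserved.
P4 → P2 is preserved.
P2, P3 → P1 is preserved.
P5 → P3 is preserved.

P1, P2, P3 -> P4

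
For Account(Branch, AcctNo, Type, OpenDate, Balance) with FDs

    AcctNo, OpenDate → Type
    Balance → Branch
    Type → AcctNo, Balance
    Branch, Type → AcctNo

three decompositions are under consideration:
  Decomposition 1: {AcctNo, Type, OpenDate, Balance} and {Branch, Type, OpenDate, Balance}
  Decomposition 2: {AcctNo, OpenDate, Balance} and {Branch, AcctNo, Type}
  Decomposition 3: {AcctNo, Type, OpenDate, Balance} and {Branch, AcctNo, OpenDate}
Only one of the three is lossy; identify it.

Decomposition 1: common = {Type, OpenDate, Balance}, closure = {Branch, AcctNo, Type, OpenDate, Balance} → lossless.
Decomposition 2: common = {AcctNo}, closure = {AcctNo} → lossy.
Decomposition 3: common = {AcctNo, OpenDate}, closure = {Branch, AcctNo, Type, OpenDate, Balance} → lossless.

Decomposition 2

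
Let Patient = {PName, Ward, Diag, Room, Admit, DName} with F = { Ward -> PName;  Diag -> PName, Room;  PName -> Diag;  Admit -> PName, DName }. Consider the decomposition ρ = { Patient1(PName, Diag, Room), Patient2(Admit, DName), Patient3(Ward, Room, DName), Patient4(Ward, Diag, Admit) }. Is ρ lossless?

Chase test. Columns are PName, Ward, Diag, Room, Admit, DName; row i has aⱼ where attribute j ∈ Patienti, else bᵢⱼ.
Initial tableau (one row per fragment):
  row 1: a1 b12 a3 a4 b15 b16
  row 2: b21 b22 b23 b24 a5 a6
  row 3: b31 a2 b33 a4 b35 a6
  row 4: b41 a2 a3 b44 a5 b46
Rows 3 and 4 agree on Ward; apply Ward→PName and equate their PName entries.
Rows 1 and 4 agree on Diag; apply Diag→PName, Room and equate their PName, Room entries.
Rows 1 and 3 agree on PName; apply PName→Diag and equate their Diag entries.
Rows 2 and 4 agree on Admit; apply Admit→PName, DName and equate their PName, DName entries.
Rows 1 and 2 agree on PName; apply PName→Diag and equate their Diag entries.
Rows 1 and 2 agree on Diag; apply Diag→PName, Room and equate their PName, Room entries.
Row 4 is now all distinguished symbols — the join is lossless.

Yes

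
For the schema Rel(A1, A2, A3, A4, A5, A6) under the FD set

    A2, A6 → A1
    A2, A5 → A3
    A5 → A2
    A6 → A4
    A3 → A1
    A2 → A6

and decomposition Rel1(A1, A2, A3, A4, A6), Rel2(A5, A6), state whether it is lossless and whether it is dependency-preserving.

lossy and not dependency-preserving

Lossless test: (A6)⁺ = {A4, A6}, which is a superkey of neither fragment — lossy.
Dependency preservation: the restricted closure of {A2, A5} across the fragments never reaches {A3}, so A2, A5 → A3 cannot be enforced without a join — not preserved.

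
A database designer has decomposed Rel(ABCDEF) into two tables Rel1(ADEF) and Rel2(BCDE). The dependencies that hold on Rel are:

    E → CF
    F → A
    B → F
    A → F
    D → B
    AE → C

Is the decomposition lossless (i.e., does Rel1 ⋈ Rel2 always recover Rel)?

Common attributes: Rel1 ∩ Rel2 = {DE}.
Closure of {DE}: E → CF applies, adding CF; F → A applies, adding A; D → B applies, adding B. So (DE)⁺ = {ABCDEF}.
This closure contains every attribute of Rel1, so Rel1 ∩ Rel2 → Rel1. The join is lossless.

Yes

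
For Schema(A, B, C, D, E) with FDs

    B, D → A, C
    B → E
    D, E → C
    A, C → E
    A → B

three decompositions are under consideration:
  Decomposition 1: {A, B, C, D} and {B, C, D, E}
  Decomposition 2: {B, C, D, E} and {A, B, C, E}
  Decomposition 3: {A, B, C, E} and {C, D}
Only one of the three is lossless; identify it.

Decomposition 1: common = {B, C, D}, closure = {A, B, C, D, E} → lossless.
Decomposition 2: common = {B, C, E}, closure = {B, C, E} → lossy.
Decomposition 3: common = {C}, closure = {C} → lossy.

Decomposition 1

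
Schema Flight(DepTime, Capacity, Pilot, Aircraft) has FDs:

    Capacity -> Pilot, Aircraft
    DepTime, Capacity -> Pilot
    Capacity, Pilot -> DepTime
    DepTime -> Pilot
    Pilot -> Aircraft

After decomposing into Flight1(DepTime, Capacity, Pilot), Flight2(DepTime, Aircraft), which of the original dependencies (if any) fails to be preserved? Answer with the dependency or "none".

Check Pilot → Aircraft: no single fragment contains all of {Pilot, Aircraft}, and the restricted closure of {Pilot} across the fragments never reaches {Aircraft}.
Capacity → Pilot, Aircraft is preserved.
DepTime, Capacity → Pilot is preserved.
Capacity, Pilot → DepTime is preserved.
DepTime → Pilot is preserved.

Pilot -> Aircraft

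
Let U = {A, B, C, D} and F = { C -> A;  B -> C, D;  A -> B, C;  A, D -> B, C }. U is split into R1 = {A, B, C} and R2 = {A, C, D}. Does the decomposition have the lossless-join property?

Yes

Common attributes: R1 ∩ R2 = {A, C}.
Closure of {A, C}: A → B, C applies, adding B; B → C, D applies, adding D. So (A, C)⁺ = {A, B, C, D}.
This closure contains every attribute of R1, so R1 ∩ R2 → R1. The join is lossless.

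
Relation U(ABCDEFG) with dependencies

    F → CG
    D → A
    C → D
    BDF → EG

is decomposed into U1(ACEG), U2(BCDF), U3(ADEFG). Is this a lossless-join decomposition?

No

Chase test. Columns are ABCDEFG; row i has aⱼ where attribute j ∈ Ui, else bᵢⱼ.
Initial tableau (one row per fragment):
  row 1: a1 b12 a3 b14 a5 b16 a7
  row 2: b21 a2 a3 a4 b25 a6 b27
  row 3: a1 b32 b33 a4 a5 a6 a7
Rows 2 and 3 agree on F; apply F→CG and equate their CG entries.
Rows 2 and 3 agree on D; apply D→A and equate their A entries.
Rows 1 and 2 agree on C; apply C→D and equate their D entries.
No row becomes fully distinguished — the join is lossy.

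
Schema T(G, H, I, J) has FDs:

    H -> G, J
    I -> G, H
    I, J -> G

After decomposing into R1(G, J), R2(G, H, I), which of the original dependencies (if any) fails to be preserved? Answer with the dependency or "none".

Check H → G, J: no single fragment contains all of {G, H, J}, and the restricted closure of {H} across the fragments never reaches {G, J}.
I → G, H is preserved.
I, J → G is preserved.

H -> G, J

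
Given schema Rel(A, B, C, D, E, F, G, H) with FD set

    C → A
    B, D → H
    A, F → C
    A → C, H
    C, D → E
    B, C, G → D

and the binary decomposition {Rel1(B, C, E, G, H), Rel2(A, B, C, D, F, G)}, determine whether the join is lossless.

Yes

Common attributes: Rel1 ∩ Rel2 = {B, C, G}.
Closure of {B, C, G}: C → A applies, adding A; A → C, H applies, adding H; B, C, G → D applies, adding D; C, D → E applies, adding E. So (B, C, G)⁺ = {A, B, C, D, E, G, H}.
This closure contains every attribute of Rel1, so Rel1 ∩ Rel2 → Rel1. The join is lossless.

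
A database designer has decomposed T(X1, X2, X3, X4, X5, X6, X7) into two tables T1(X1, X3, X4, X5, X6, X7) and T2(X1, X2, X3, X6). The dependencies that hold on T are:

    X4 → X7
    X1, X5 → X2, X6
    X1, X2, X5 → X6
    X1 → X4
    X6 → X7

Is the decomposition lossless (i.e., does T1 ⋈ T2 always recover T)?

Common attributes: T1 ∩ T2 = {X1, X3, X6}.
Closure of {X1, X3, X6}: X1 → X4 applies, adding X4; X6 → X7 applies, adding X7. So (X1, X3, X6)⁺ = {X1, X3, X4, X6, X7}.
The closure contains neither all of T1 = {X1, X3, X4, X5, X6, X7} nor all of T2 = {X1, X2, X3, X6}, so the common attributes are not a superkey of either fragment. The join is lossy.

No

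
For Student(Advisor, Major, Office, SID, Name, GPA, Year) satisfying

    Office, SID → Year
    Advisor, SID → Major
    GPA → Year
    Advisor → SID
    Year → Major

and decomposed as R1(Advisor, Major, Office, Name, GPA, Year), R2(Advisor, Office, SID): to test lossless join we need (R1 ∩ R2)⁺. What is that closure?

Advisor, Major, Office, SID, Year

R1 ∩ R2 = {Advisor, Office}.
Advisor → SID applies, adding SID
Office, SID → Year applies, adding Year
Advisor, SID → Major applies, adding Major
Closure: {Advisor, Major, Office, SID, Year}.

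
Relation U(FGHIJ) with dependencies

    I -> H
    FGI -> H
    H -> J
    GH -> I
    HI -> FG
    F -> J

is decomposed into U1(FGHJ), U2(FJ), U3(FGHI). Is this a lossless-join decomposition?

Yes

Chase test. Columns are FGHIJ; row i has aⱼ where attribute j ∈ Ui, else bᵢⱼ.
Initial tableau (one row per fragment):
  row 1: a1 a2 a3 b14 a5
  row 2: a1 b22 b23 b24 a5
  row 3: a1 a2 a3 a4 b35
Rows 1 and 3 agree on H; apply H→J and equate their J entries.
Rows 1 and 3 agree on GH; apply GH→I and equate their I entries.
Row 1 is now all distinguished symbols — the join is lossless.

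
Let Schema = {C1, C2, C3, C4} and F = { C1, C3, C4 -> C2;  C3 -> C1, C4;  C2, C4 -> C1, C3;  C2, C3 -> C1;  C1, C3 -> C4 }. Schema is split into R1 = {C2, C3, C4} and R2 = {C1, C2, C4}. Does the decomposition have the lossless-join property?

Yes

Common attributes: R1 ∩ R2 = {C2, C4}.
Closure of {C2, C4}: C2, C4 → C1, C3 applies, adding C1, C3. So (C2, C4)⁺ = {C1, C2, C3, C4}.
This closure contains every attribute of R1, so R1 ∩ R2 → R1. The join is lossless.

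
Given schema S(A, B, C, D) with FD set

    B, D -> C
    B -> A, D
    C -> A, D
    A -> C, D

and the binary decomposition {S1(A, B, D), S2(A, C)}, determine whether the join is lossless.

Common attributes: S1 ∩ S2 = {A}.
Closure of {A}: A → C, D applies, adding C, D. So (A)⁺ = {A, C, D}.
This closure contains every attribute of S2, so S1 ∩ S2 → S2. The join is lossless.

Yes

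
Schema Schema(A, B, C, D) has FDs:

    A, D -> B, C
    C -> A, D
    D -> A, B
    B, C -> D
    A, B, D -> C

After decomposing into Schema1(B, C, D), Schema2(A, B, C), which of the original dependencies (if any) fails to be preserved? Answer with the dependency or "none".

none

A, D → B, C: restricted closure across fragments reaches B, C.
C → A, D: restricted closure across fragments reaches A, D.
D → A, B: restricted closure across fragments reaches A, B.
B, C → D lies within Schema1.
A, B, D → C: restricted closure across fragments reaches C.
Every dependency is enforceable on the fragments, so the decomposition is dependency-preserving.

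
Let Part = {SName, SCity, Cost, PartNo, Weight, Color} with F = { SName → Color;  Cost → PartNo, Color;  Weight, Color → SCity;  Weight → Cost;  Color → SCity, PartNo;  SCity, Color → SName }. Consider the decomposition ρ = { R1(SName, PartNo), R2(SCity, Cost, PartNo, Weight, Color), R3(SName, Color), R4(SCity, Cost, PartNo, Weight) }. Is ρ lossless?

Yes

Chase test. Columns are SName, SCity, Cost, PartNo, Weight, Color; row i has aⱼ where attribute j ∈ Ri, else bᵢⱼ.
Initial tableau (one row per fragment):
  row 1: a1 b12 b13 a4 b15 b16
  row 2: b21 a2 a3 a4 a5 a6
  row 3: a1 b32 b33 b34 b35 a6
  row 4: b41 a2 a3 a4 a5 b46
Rows 1 and 3 agree on SName; apply SName→Color and equate their Color entries.
Rows 2 and 4 agree on Cost; apply Cost→PartNo, Color and equate their PartNo, Color entries.
Rows 1 and 2 agree on Color; apply Color→SCity, PartNo and equate their SCity, PartNo entries.
Rows 1 and 3 agree on Color; apply Color→SCity, PartNo and equate their SCity, PartNo entries.
Rows 1 and 2 agree on SCity, Color; apply SCity, Color→SName and equate their SName entries.
Rows 1 and 4 agree on SCity, Color; apply SCity, Color→SName and equate their SName entries.
Row 2 is now all distinguished symbols — the join is lossless.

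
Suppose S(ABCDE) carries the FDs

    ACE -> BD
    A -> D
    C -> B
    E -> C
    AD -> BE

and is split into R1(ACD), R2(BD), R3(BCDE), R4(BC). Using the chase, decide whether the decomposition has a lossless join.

Chase test. Columns are ABCDE; row i has aⱼ where attribute j ∈ Ri, else bᵢⱼ.
Initial tableau (one row per fragment):
  row 1: a1 b12 a3 a4 b15
  row 2: b21 a2 b23 a4 b25
  row 3: b31 a2 a3 a4 a5
  row 4: b41 a2 a3 b44 b45
Rows 1 and 3 agree on C; apply C→B and equate their B entries.
No row becomes fully distinguished — the join is lossy.

No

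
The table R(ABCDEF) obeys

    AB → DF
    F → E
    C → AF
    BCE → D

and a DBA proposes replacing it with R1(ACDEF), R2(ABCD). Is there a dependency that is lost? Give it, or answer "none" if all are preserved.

AB → DF

Check AB → DF: no single fragment contains all of {ABDF}, and the restricted closure of {AB} across the fragments never reaches {DF}.
F → E is preserved.
C → AF is preserved.
BCE → D is preserved.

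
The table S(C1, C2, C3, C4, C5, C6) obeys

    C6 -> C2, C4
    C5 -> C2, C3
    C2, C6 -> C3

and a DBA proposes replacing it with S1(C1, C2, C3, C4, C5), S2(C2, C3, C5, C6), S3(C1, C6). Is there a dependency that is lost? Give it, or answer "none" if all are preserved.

Check C6 → C2, C4: no single fragment contains all of {C2, C4, C6}, and the restricted closure of {C6} across the fragments never reaches {C2, C4}.
C5 → C2, C3 is preserved.
C2, C6 → C3 is preserved.

C6 -> C2, C4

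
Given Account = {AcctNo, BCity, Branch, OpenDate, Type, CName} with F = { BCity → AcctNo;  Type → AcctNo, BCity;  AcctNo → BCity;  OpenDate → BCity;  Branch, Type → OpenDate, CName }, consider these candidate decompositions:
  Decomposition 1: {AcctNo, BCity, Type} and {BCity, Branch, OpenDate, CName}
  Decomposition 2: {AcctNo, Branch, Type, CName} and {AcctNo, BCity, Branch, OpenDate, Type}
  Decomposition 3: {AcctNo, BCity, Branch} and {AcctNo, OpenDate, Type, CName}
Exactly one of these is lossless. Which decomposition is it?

Decomposition 2

Decomposition 1: common = {BCity}, closure = {AcctNo, BCity} → lossy.
Decomposition 2: common = {AcctNo, Branch, Type}, closure = {AcctNo, BCity, Branch, OpenDate, Type, CName} → lossless.
Decomposition 3: common = {AcctNo}, closure = {AcctNo, BCity} → lossy.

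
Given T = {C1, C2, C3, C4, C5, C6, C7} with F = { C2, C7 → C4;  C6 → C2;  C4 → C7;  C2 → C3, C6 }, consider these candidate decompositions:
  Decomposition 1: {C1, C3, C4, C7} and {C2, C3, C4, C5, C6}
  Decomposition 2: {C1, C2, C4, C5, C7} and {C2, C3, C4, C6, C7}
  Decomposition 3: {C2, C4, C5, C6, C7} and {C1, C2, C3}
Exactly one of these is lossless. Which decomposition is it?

Decomposition 1: common = {C3, C4}, closure = {C3, C4, C7} → lossy.
Decomposition 2: common = {C2, C4, C7}, closure = {C2, C3, C4, C6, C7} → lossless.
Decomposition 3: common = {C2}, closure = {C2, C3, C6} → lossy.

Decomposition 2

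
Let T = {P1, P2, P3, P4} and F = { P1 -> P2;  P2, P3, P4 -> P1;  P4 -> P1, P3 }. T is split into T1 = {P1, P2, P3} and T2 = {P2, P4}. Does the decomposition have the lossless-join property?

Common attributes: T1 ∩ T2 = {P2}.
No dependency enlarges {P2}, so (P2)⁺ = {P2}.
The closure contains neither all of T1 = {P1, P2, P3} nor all of T2 = {P2, P4}, so the common attributes are not a superkey of either fragment. The join is lossy.

No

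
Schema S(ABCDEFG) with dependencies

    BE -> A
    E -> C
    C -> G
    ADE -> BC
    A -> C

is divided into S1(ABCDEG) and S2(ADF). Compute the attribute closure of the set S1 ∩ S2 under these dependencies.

S1 ∩ S2 = {AD}.
A → C applies, adding C
C → G applies, adding G
Closure: {ACDG}.

ACDG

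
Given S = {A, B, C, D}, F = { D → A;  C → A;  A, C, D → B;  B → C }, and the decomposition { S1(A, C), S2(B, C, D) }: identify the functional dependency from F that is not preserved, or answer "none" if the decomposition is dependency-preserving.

Check D → A: no single fragment contains all of {A, D}, and the restricted closure of {D} across the fragments never reaches {A}.
C → A is preserved.
A, C, D → B is preserved.
B → C is preserved.

D → A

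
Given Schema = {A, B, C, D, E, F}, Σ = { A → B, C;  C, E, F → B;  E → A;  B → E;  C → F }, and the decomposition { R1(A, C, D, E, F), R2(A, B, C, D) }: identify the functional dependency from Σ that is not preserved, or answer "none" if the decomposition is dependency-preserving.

none

A → B, C lies within R2.
C, E, F → B: restricted closure across fragments reaches B.
E → A lies within R1.
B → E: restricted closure across fragments reaches E.
C → F lies within R1.
Every dependency is enforceable on the fragments, so the decomposition is dependency-preserving.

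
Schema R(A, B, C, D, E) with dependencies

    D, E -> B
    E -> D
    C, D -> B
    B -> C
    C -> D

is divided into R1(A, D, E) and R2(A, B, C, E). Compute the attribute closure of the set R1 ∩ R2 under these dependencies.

R1 ∩ R2 = {A, E}.
E → D applies, adding D
D, E → B applies, adding B
B → C applies, adding C
Closure: {A, B, C, D, E}.

A, B, C, D, E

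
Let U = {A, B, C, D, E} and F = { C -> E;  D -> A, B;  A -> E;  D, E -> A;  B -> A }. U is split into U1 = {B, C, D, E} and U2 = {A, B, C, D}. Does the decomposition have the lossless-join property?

Yes

Common attributes: U1 ∩ U2 = {B, C, D}.
Closure of {B, C, D}: C → E applies, adding E; D → A, B applies, adding A. So (B, C, D)⁺ = {A, B, C, D, E}.
This closure contains every attribute of U1, so U1 ∩ U2 → U1. The join is lossless.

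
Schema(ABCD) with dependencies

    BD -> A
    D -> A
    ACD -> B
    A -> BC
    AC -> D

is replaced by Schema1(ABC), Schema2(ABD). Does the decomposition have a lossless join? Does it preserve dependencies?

Lossless test: (AB)⁺ = {ABCD}, which contains all of one fragment — lossless.
Dependency preservation: ACD → B; AC → D are not contained in any single fragment, but the restricted closure of each left-hand side across the fragments still reaches the right-hand side; the remaining FDs each lie inside some fragment. All dependencies are preserved.

lossless and dependency-preserving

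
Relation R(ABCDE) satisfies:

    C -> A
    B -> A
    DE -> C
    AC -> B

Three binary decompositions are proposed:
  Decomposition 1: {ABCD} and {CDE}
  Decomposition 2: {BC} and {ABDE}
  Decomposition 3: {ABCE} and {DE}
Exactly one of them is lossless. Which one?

Decomposition 1: common = {CD}, closure = {ABCD} → lossless.
Decomposition 2: common = {B}, closure = {AB} → lossy.
Decomposition 3: common = {E}, closure = {E} → lossy.

Decomposition 1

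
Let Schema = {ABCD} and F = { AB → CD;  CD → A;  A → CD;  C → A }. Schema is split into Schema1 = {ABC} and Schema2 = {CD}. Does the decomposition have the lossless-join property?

Common attributes: Schema1 ∩ Schema2 = {C}.
Closure of {C}: C → A applies, adding A; A → CD applies, adding D. So (C)⁺ = {ACD}.
This closure contains every attribute of Schema2, so Schema1 ∩ Schema2 → Schema2. The join is lossless.

Yes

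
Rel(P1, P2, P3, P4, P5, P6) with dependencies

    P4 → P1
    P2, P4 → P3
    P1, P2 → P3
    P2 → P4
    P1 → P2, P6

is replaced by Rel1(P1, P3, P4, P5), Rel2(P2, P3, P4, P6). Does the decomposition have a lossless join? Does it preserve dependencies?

lossless and dependency-preserving

Lossless test: (P3, P4)⁺ = {P1, P2, P3, P4, P6}, which contains all of one fragment — lossless.
Dependency preservation: P1, P2 → P3; P1 → P2, P6 are not contained in any single fragment, but the restricted closure of each left-hand side across the fragments still reaches the right-hand side; the remaining FDs each lie inside some fragment. All dependencies are preserved.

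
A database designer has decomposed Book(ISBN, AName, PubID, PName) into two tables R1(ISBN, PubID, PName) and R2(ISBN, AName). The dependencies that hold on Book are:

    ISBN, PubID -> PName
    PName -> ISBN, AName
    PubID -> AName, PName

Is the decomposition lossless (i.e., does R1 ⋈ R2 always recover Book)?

Common attributes: R1 ∩ R2 = {ISBN}.
No dependency enlarges {ISBN}, so (ISBN)⁺ = {ISBN}.
The closure contains neither all of R1 = {ISBN, PubID, PName} nor all of R2 = {ISBN, AName}, so the common attributes are not a superkey of either fragment. The join is lossy.

No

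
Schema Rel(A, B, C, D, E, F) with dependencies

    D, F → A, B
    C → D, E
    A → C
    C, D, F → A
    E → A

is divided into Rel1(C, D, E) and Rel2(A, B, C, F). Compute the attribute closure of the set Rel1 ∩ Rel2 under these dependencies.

A, C, D, E

Rel1 ∩ Rel2 = {C}.
C → D, E applies, adding D, E
E → A applies, adding A
Closure: {A, C, D, E}.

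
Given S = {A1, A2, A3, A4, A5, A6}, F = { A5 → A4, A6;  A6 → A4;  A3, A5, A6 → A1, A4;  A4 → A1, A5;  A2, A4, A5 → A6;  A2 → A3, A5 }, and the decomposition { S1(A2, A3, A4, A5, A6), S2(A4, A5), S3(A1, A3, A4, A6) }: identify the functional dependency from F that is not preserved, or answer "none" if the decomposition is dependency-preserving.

none

A5 → A4, A6 lies within S1.
A6 → A4 lies within S1.
A3, A5, A6 → A1, A4: restricted closure across fragments reaches A1, A4.
A4 → A1, A5: restricted closure across fragments reaches A1, A5.
A2, A4, A5 → A6 lies within S1.
A2 → A3, A5 lies within S1.
Every dependency is enforceable on the fragments, so the decomposition is dependency-preserving.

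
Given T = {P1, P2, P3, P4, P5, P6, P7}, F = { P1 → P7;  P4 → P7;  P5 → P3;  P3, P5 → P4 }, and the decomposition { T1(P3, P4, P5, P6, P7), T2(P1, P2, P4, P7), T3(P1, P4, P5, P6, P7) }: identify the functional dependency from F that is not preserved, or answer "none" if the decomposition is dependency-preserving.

none

P1 → P7 lies within T2.
P4 → P7 lies within T1.
P5 → P3 lies within T1.
P3, P5 → P4 lies within T1.
Every dependency is enforceable on the fragments, so the decomposition is dependency-preserving.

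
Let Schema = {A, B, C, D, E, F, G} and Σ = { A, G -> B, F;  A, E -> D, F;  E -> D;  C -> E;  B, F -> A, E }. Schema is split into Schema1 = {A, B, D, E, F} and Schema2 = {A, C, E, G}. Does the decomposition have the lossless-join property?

No

Common attributes: Schema1 ∩ Schema2 = {A, E}.
Closure of {A, E}: A, E → D, F applies, adding D, F. So (A, E)⁺ = {A, D, E, F}.
The closure contains neither all of Schema1 = {A, B, D, E, F} nor all of Schema2 = {A, C, E, G}, so the common attributes are not a superkey of either fragment. The join is lossy.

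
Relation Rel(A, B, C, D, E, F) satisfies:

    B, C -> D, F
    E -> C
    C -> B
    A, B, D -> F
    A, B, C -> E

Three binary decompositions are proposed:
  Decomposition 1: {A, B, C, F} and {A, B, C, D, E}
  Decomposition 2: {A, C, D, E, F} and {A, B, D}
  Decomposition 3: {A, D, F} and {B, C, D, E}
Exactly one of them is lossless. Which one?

Decomposition 1: common = {A, B, C}, closure = {A, B, C, D, E, F} → lossless.
Decomposition 2: common = {A, D}, closure = {A, D} → lossy.
Decomposition 3: common = {D}, closure = {D} → lossy.

Decomposition 1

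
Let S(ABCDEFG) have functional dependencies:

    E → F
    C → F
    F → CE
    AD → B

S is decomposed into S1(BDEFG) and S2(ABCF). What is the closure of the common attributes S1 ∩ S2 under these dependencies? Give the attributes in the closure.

S1 ∩ S2 = {BF}.
F → CE applies, adding CE
Closure: {BCEF}.

BCEF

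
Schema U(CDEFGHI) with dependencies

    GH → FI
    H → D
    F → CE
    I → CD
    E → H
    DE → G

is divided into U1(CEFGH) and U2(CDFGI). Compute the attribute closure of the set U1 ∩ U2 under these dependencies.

CDEFGHI

U1 ∩ U2 = {CFG}.
F → CE applies, adding E
E → H applies, adding H
GH → FI applies, adding I
H → D applies, adding D
Closure: {CDEFGHI}.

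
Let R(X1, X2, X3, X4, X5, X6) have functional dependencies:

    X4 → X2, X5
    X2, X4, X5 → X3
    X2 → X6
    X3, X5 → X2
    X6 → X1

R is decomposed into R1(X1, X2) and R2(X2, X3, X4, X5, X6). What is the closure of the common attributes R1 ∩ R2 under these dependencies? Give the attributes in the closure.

R1 ∩ R2 = {X2}.
X2 → X6 applies, adding X6
X6 → X1 applies, adding X1
Closure: {X1, X2, X6}.

X1, X2, X6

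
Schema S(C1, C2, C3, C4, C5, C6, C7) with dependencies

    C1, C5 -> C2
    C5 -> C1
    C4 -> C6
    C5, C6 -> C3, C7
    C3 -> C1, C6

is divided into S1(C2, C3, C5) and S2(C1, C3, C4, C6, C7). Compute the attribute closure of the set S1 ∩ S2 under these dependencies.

C1, C3, C6

S1 ∩ S2 = {C3}.
C3 → C1, C6 applies, adding C1, C6
Closure: {C1, C3, C6}.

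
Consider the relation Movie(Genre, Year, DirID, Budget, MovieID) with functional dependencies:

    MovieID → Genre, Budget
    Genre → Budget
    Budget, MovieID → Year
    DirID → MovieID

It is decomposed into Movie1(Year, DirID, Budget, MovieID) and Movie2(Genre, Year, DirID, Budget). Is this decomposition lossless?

Common attributes: Movie1 ∩ Movie2 = {Year, DirID, Budget}.
Closure of {Year, DirID, Budget}: DirID → MovieID applies, adding MovieID; MovieID → Genre, Budget applies, adding Genre. So (Year, DirID, Budget)⁺ = {Genre, Year, DirID, Budget, MovieID}.
This closure contains every attribute of Movie1, so Movie1 ∩ Movie2 → Movie1. The join is lossless.

Yes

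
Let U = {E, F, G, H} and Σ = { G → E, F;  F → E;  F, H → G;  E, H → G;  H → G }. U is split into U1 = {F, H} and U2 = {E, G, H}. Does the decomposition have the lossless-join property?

Yes

Common attributes: U1 ∩ U2 = {H}.
Closure of {H}: H → G applies, adding G; G → E, F applies, adding E, F. So (H)⁺ = {E, F, G, H}.
This closure contains every attribute of U1, so U1 ∩ U2 → U1. The join is lossless.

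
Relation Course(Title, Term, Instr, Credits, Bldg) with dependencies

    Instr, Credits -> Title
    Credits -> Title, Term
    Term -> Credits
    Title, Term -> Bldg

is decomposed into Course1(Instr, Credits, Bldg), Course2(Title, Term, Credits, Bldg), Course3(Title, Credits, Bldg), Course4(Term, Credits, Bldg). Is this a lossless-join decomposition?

Yes

Chase test. Columns are Title, Term, Instr, Credits, Bldg; row i has aⱼ where attribute j ∈ Coursei, else bᵢⱼ.
Initial tableau (one row per fragment):
  row 1: b11 b12 a3 a4 a5
  row 2: a1 a2 b23 a4 a5
  row 3: a1 b32 b33 a4 a5
  row 4: b41 a2 b43 a4 a5
Rows 1 and 2 agree on Credits; apply Credits→Title, Term and equate their Title, Term entries.
Rows 1 and 3 agree on Credits; apply Credits→Title, Term and equate their Title, Term entries.
Rows 1 and 4 agree on Credits; apply Credits→Title, Term and equate their Title, Term entries.
Row 1 is now all distinguished symbols — the join is lossless.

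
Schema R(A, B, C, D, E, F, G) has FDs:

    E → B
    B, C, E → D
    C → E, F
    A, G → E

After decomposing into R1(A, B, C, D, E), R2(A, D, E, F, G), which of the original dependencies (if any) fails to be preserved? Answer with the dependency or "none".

Check C → E, F: no single fragment contains all of {C, E, F}, and the restricted closure of {C} across the fragments never reaches {E, F}.
E → B is preserved.
B, C, E → D is preserved.
A, G → E is preserved.

C → E, F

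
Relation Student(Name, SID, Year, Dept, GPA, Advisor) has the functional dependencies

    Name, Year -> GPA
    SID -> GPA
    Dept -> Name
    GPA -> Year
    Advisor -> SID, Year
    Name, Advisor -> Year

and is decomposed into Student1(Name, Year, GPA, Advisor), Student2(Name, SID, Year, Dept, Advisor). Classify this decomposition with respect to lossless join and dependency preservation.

Lossless test: (Name, Year, Advisor)⁺ = {Name, SID, Year, GPA, Advisor}, which contains all of one fragment — lossless.
Dependency preservation: the restricted closure of {SID} across the fragments never reaches {GPA}, so SID → GPA cannot be enforced without a join — not preserved.

lossless but not dependency-preserving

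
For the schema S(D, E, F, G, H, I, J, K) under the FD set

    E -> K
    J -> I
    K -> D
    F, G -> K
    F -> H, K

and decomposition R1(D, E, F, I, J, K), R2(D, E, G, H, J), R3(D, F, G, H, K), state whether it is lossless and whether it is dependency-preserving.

lossy but dependency-preserving

Lossless test (chase): Rows 1 and 2 agree on E; apply E→K and equate their K entries. Rows 1 and 2 agree on J; apply J→I and equate their I entries. Rows 1 and 3 agree on F; apply F→H, K and equate their H, K entries. No row becomes fully distinguished — the join is lossy.
Dependency preservation: every FD's attributes lie within a single fragment, so each can be enforced locally — preserved.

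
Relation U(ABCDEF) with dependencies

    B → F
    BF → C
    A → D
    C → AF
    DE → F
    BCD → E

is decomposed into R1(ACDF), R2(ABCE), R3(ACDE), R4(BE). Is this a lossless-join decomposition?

Yes

Chase test. Columns are ABCDEF; row i has aⱼ where attribute j ∈ Ri, else bᵢⱼ.
Initial tableau (one row per fragment):
  row 1: a1 b12 a3 a4 b15 a6
  row 2: a1 a2 a3 b24 a5 b26
  row 3: a1 b32 a3 a4 a5 b36
  row 4: b41 a2 b43 b44 a5 b46
Rows 2 and 4 agree on B; apply B→F and equate their F entries.
Rows 2 and 4 agree on BF; apply BF→C and equate their C entries.
Rows 1 and 2 agree on A; apply A→D and equate their D entries.
Rows 1 and 2 agree on C; apply C→AF and equate their AF entries.
Rows 1 and 3 agree on C; apply C→AF and equate their AF entries.
Rows 1 and 4 agree on C; apply C→AF and equate their AF entries.
Rows 1 and 4 agree on A; apply A→D and equate their D entries.
Row 2 is now all distinguished symbols — the join is lossless.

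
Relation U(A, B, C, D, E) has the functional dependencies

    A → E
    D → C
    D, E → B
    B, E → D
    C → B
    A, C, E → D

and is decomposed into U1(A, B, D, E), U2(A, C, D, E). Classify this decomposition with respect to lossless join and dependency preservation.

Lossless test: (A, D, E)⁺ = {A, B, C, D, E}, which contains all of one fragment — lossless.
Dependency preservation: the restricted closure of {C} across the fragments never reaches {B}, so C → B cannot be enforced without a join — not preserved.

lossless but not dependency-preserving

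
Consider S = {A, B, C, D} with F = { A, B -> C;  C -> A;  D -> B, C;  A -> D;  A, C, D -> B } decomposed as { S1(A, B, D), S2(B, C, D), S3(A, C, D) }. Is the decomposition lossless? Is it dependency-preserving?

lossless and dependency-preserving

Lossless test (chase): Rows 2 and 3 agree on C; apply C→A and equate their A entries. Rows 1 and 2 agree on D; apply D→B, C and equate their B, C entries. Rows 1 and 3 agree on D; apply D→B, C and equate their B, C entries. Row 1 is now all distinguished symbols — the join is lossless.
Dependency preservation: A, B → C; A, C, D → B are not contained in any single fragment, but the restricted closure of each left-hand side across the fragments still reaches the right-hand side; the remaining FDs each lie inside some fragment. All dependencies are preserved.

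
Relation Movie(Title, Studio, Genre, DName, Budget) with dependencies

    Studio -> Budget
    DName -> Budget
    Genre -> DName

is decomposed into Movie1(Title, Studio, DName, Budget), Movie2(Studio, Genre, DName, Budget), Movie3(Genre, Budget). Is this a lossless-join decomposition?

No

Chase test. Columns are Title, Studio, Genre, DName, Budget; row i has aⱼ where attribute j ∈ Moviei, else bᵢⱼ.
Initial tableau (one row per fragment):
  row 1: a1 a2 b13 a4 a5
  row 2: b21 a2 a3 a4 a5
  row 3: b31 b32 a3 b34 a5
Rows 2 and 3 agree on Genre; apply Genre→DName and equate their DName entries.
No row becomes fully distinguished — the join is lossy.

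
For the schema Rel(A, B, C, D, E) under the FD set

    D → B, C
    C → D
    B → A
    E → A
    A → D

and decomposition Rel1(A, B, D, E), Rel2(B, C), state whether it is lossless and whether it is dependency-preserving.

Lossless test: (B)⁺ = {A, B, C, D}, which contains all of one fragment — lossless.
Dependency preservation: D → B, C; C → D are not contained in any single fragment, but the restricted closure of each left-hand side across the fragments still reaches the right-hand side; the remaining FDs each lie inside some fragment. All dependencies are preserved.

lossless and dependency-preserving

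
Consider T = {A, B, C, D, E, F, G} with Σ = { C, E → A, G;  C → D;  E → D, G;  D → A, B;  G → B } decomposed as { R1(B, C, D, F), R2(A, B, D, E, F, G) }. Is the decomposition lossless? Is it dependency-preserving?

Lossless test: (B, D, F)⁺ = {A, B, D, F}, which is a superkey of neither fragment — lossy.
Dependency preservation: C, E → A, G is not contained in any single fragment, but the restricted closure of its left-hand side across the fragments still reaches the right-hand side; the remaining FDs each lie inside some fragment. All dependencies are preserved.

lossy but dependency-preserving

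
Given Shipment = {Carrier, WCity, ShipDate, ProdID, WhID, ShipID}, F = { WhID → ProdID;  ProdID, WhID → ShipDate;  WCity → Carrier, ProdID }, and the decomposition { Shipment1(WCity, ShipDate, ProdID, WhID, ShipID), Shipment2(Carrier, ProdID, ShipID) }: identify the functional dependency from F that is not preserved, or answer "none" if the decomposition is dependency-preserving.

WCity → Carrier, ProdID

Check WCity → Carrier, ProdID: no single fragment contains all of {Carrier, WCity, ProdID}, and the restricted closure of {WCity} across the fragments never reaches {Carrier, ProdID}.
WhID → ProdID is preserved.
ProdID, WhID → ShipDate is preserved.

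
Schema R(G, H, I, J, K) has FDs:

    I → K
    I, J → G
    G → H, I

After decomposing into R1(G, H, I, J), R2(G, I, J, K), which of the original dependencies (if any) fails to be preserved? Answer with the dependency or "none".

I → K lies within R2.
I, J → G lies within R1.
G → H, I lies within R1.
Every dependency is enforceable on the fragments, so the decomposition is dependency-preserving.

none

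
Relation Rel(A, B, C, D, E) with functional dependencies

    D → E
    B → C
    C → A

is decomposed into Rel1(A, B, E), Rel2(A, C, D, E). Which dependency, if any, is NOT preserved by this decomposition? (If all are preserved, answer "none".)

Check B → C: no single fragment contains all of {B, C}, and the restricted closure of {B} across the fragments never reaches {C}.
D → E is preserved.
C → A is preserved.

B → C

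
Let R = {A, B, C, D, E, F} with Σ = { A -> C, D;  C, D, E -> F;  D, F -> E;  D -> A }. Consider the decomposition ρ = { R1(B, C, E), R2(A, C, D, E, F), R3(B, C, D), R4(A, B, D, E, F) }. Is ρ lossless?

Chase test. Columns are A, B, C, D, E, F; row i has aⱼ where attribute j ∈ Ri, else bᵢⱼ.
Initial tableau (one row per fragment):
  row 1: b11 a2 a3 b14 a5 b16
  row 2: a1 b22 a3 a4 a5 a6
  row 3: b31 a2 a3 a4 b35 b36
  row 4: a1 a2 b43 a4 a5 a6
Rows 2 and 4 agree on A; apply A→C, D and equate their C, D entries.
Rows 2 and 3 agree on D; apply D→A and equate their A entries.
Row 4 is now all distinguished symbols — the join is lossless.

Yes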